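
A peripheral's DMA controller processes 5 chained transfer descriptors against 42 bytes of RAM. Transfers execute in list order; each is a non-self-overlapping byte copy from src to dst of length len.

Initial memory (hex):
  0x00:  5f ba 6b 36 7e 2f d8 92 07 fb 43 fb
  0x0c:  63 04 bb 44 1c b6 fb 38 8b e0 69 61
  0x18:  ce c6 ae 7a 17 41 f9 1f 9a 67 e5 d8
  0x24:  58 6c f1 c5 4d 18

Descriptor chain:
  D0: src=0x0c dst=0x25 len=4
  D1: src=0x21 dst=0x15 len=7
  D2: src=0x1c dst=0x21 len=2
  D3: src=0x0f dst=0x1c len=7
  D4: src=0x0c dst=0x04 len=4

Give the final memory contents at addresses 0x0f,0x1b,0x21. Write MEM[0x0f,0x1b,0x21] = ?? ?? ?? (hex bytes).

MEM[0x0f,0x1b,0x21] = 44 bb 8b

D0: mem[0x25..0x28] <- [63 04 bb 44]
D1: mem[0x15..0x1b] <- [67 e5 d8 58 63 04 bb]
D2: mem[0x21..0x22] <- [17 41]
D3: mem[0x1c..0x22] <- [44 1c b6 fb 38 8b 67]
D4: mem[0x04..0x07] <- [63 04 bb 44]
query mem[0x0f]=0x44, mem[0x1b]=0xbb, mem[0x21]=0x8b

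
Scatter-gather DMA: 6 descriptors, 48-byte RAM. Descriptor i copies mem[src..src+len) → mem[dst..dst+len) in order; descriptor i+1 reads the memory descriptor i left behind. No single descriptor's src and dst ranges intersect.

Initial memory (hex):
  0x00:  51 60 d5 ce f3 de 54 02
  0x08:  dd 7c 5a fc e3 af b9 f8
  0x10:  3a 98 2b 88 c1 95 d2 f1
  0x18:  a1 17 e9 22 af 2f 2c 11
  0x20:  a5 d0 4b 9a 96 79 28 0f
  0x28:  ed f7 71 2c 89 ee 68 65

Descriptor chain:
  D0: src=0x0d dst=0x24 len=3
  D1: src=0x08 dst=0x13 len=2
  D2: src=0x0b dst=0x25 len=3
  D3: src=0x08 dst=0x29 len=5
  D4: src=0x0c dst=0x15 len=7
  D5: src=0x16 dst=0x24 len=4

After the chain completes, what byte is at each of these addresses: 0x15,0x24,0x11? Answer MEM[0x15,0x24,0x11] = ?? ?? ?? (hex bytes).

#0 dst[0x24+3] := {0xaf,0xb9,0xf8}
#1 dst[0x13+2] := {0xdd,0x7c}
#2 dst[0x25+3] := {0xfc,0xe3,0xaf}
#3 dst[0x29+5] := {0xdd,0x7c,0x5a,0xfc,0xe3}
#4 dst[0x15+7] := {0xe3,0xaf,0xb9,0xf8,0x3a,0x98,0x2b}
#5 dst[0x24+4] := {0xaf,0xb9,0xf8,0x3a}
query mem[0x15]=0xe3, mem[0x24]=0xaf, mem[0x11]=0x98

MEM[0x15,0x24,0x11] = e3 af 98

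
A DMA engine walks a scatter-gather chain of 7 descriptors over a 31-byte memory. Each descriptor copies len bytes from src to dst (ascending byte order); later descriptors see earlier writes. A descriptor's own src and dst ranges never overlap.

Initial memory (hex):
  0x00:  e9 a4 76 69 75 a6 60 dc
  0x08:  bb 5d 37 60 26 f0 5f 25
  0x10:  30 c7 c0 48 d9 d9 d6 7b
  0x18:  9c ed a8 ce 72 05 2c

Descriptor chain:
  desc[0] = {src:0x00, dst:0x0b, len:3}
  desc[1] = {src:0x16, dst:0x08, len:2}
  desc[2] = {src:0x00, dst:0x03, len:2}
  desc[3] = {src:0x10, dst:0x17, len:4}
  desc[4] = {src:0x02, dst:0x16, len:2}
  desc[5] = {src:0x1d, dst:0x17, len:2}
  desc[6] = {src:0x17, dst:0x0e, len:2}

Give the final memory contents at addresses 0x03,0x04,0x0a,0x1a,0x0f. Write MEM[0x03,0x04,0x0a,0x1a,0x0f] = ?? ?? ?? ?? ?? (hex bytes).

#0 dst[0x0b+3] := {0xe9,0xa4,0x76}
#1 dst[0x08+2] := {0xd6,0x7b}
#2 dst[0x03+2] := {0xe9,0xa4}
#3 dst[0x17+4] := {0x30,0xc7,0xc0,0x48}
#4 dst[0x16+2] := {0x76,0xe9}
#5 dst[0x17+2] := {0x05,0x2c}
#6 dst[0x0e+2] := {0x05,0x2c}
query mem[0x03]=0xe9, mem[0x04]=0xa4, mem[0x0a]=0x37, mem[0x1a]=0x48, mem[0x0f]=0x2c

MEM[0x03,0x04,0x0a,0x1a,0x0f] = e9 a4 37 48 2c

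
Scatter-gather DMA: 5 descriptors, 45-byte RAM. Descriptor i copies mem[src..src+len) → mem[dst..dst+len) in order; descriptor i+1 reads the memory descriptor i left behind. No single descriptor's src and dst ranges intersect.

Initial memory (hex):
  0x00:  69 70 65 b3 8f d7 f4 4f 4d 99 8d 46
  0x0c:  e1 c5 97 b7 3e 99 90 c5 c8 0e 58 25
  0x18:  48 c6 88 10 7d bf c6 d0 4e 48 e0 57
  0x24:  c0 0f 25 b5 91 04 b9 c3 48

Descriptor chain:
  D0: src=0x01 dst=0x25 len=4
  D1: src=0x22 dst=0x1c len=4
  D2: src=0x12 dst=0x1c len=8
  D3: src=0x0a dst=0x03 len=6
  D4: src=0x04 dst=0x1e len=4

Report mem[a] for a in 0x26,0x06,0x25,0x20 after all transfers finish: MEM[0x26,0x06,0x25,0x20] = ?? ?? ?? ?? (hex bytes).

MEM[0x26,0x06,0x25,0x20] = 65 c5 70 c5

#0 dst[0x25+4] := {0x70,0x65,0xb3,0x8f}
#1 dst[0x1c+4] := {0xe0,0x57,0xc0,0x70}
#2 dst[0x1c+8] := {0x90,0xc5,0xc8,0x0e,0x58,0x25,0x48,0xc6}
#3 dst[0x03+6] := {0x8d,0x46,0xe1,0xc5,0x97,0xb7}
#4 dst[0x1e+4] := {0x46,0xe1,0xc5,0x97}
query mem[0x26]=0x65, mem[0x06]=0xc5, mem[0x25]=0x70, mem[0x20]=0xc5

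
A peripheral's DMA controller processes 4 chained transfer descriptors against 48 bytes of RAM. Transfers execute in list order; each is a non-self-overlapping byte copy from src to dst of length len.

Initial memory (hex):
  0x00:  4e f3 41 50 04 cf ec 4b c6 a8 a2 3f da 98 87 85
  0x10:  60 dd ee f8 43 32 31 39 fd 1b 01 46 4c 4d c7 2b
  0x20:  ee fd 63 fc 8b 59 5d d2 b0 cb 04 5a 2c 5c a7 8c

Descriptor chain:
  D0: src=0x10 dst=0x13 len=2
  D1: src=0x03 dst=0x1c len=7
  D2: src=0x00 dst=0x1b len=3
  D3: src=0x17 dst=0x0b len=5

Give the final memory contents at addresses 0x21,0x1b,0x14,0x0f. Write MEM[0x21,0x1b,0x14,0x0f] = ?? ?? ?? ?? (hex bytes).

#0 dst[0x13+2] := {0x60,0xdd}
#1 dst[0x1c+7] := {0x50,0x04,0xcf,0xec,0x4b,0xc6,0xa8}
#2 dst[0x1b+3] := {0x4e,0xf3,0x41}
#3 dst[0x0b+5] := {0x39,0xfd,0x1b,0x01,0x4e}
query mem[0x21]=0xc6, mem[0x1b]=0x4e, mem[0x14]=0xdd, mem[0x0f]=0x4e

MEM[0x21,0x1b,0x14,0x0f] = c6 4e dd 4e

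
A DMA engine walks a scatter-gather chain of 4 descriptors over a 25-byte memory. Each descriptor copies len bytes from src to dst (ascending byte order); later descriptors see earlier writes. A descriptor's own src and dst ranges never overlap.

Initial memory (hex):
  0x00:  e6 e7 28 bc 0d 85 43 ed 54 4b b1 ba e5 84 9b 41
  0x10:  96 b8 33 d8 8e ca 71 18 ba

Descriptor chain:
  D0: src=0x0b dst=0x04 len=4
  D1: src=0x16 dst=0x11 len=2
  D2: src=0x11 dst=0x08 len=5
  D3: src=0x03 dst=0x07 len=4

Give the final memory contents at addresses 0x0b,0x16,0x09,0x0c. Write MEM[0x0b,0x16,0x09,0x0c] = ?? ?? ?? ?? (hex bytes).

D0: mem[0x04..0x07] <- [ba e5 84 9b]
D1: mem[0x11..0x12] <- [71 18]
D2: mem[0x08..0x0c] <- [71 18 d8 8e ca]
D3: mem[0x07..0x0a] <- [bc ba e5 84]
query mem[0x0b]=0x8e, mem[0x16]=0x71, mem[0x09]=0xe5, mem[0x0c]=0xca

MEM[0x0b,0x16,0x09,0x0c] = 8e 71 e5 ca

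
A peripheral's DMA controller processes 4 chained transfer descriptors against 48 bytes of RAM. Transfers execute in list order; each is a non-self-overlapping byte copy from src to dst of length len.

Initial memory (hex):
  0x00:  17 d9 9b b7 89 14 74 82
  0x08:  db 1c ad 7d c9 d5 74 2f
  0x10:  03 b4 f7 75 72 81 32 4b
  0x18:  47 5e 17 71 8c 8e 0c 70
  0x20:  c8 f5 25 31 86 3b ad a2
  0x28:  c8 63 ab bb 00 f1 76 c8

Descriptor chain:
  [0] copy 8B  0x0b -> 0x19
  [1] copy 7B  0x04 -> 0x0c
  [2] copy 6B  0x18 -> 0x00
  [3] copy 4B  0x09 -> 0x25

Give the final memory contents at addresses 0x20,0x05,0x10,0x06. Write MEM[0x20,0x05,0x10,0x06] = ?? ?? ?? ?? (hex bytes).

MEM[0x20,0x05,0x10,0x06] = f7 2f db 74

D0: mem[0x19..0x20] <- [7d c9 d5 74 2f 03 b4 f7]
D1: mem[0x0c..0x12] <- [89 14 74 82 db 1c ad]
D2: mem[0x00..0x05] <- [47 7d c9 d5 74 2f]
D3: mem[0x25..0x28] <- [1c ad 7d 89]
query mem[0x20]=0xf7, mem[0x05]=0x2f, mem[0x10]=0xdb, mem[0x06]=0x74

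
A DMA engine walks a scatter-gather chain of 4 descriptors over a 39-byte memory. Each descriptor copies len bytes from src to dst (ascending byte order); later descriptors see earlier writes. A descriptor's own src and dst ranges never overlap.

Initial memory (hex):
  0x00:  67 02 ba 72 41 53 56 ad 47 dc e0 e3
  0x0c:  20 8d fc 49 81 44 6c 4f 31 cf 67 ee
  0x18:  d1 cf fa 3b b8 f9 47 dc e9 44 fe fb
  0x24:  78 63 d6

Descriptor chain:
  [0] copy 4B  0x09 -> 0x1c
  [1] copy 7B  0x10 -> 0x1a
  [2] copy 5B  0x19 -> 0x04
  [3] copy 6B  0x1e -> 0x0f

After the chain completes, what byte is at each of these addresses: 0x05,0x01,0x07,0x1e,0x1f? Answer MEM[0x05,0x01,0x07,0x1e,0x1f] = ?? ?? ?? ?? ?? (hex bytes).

D0: mem[0x1c..0x1f] <- [dc e0 e3 20]
D1: mem[0x1a..0x20] <- [81 44 6c 4f 31 cf 67]
D2: mem[0x04..0x08] <- [cf 81 44 6c 4f]
D3: mem[0x0f..0x14] <- [31 cf 67 44 fe fb]
query mem[0x05]=0x81, mem[0x01]=0x02, mem[0x07]=0x6c, mem[0x1e]=0x31, mem[0x1f]=0xcf

MEM[0x05,0x01,0x07,0x1e,0x1f] = 81 02 6c 31 cf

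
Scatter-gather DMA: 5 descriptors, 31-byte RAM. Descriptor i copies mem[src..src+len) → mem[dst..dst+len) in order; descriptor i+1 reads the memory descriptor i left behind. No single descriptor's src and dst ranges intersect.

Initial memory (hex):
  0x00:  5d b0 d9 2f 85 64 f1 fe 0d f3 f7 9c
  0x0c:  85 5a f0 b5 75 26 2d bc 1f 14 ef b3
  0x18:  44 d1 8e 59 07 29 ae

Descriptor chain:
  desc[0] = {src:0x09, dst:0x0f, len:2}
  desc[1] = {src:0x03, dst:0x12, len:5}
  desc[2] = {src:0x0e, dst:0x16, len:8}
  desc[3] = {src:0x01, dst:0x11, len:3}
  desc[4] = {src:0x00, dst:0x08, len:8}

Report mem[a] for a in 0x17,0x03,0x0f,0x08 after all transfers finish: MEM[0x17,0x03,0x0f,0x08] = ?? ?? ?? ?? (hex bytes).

D0: mem[0x0f..0x10] <- [f3 f7]
D1: mem[0x12..0x16] <- [2f 85 64 f1 fe]
D2: mem[0x16..0x1d] <- [f0 f3 f7 26 2f 85 64 f1]
D3: mem[0x11..0x13] <- [b0 d9 2f]
D4: mem[0x08..0x0f] <- [5d b0 d9 2f 85 64 f1 fe]
query mem[0x17]=0xf3, mem[0x03]=0x2f, mem[0x0f]=0xfe, mem[0x08]=0x5d

MEM[0x17,0x03,0x0f,0x08] = f3 2f fe 5d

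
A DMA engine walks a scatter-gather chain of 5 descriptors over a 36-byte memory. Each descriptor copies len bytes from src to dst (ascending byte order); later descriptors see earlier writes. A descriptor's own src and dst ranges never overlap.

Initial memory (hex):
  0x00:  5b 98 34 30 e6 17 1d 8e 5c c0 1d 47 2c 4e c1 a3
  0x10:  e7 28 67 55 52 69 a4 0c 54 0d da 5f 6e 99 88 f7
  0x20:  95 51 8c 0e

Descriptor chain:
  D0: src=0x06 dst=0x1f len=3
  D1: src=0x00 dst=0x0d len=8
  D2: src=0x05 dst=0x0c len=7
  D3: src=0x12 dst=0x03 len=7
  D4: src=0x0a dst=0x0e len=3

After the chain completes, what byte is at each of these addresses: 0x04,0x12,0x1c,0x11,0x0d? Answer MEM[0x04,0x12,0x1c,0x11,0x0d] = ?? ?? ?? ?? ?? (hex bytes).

  after D0: wrote 3B at 0x1f = 1d8e5c
  after D1: wrote 8B at 0x0d = 5b983430e6171d8e
  after D2: wrote 7B at 0x0c = 171d8e5cc01d47
  after D3: wrote 7B at 0x03 = 471d8e69a40c54
  after D4: wrote 3B at 0x0e = 1d4717
query mem[0x04]=0x1d, mem[0x12]=0x47, mem[0x1c]=0x6e, mem[0x11]=0x1d, mem[0x0d]=0x1d

MEM[0x04,0x12,0x1c,0x11,0x0d] = 1d 47 6e 1d 1d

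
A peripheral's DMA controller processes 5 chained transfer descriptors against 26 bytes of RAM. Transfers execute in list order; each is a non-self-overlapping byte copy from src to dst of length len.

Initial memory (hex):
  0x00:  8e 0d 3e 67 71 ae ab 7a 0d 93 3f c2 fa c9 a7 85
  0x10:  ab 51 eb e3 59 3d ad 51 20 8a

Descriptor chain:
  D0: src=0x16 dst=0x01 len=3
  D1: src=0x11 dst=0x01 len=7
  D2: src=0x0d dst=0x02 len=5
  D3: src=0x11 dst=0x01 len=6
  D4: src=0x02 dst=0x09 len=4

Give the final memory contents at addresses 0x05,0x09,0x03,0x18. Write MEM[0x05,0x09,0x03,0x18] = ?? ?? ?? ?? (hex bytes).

D0: mem[0x01..0x03] <- [ad 51 20]
D1: mem[0x01..0x07] <- [51 eb e3 59 3d ad 51]
D2: mem[0x02..0x06] <- [c9 a7 85 ab 51]
D3: mem[0x01..0x06] <- [51 eb e3 59 3d ad]
D4: mem[0x09..0x0c] <- [eb e3 59 3d]
query mem[0x05]=0x3d, mem[0x09]=0xeb, mem[0x03]=0xe3, mem[0x18]=0x20

MEM[0x05,0x09,0x03,0x18] = 3d eb e3 20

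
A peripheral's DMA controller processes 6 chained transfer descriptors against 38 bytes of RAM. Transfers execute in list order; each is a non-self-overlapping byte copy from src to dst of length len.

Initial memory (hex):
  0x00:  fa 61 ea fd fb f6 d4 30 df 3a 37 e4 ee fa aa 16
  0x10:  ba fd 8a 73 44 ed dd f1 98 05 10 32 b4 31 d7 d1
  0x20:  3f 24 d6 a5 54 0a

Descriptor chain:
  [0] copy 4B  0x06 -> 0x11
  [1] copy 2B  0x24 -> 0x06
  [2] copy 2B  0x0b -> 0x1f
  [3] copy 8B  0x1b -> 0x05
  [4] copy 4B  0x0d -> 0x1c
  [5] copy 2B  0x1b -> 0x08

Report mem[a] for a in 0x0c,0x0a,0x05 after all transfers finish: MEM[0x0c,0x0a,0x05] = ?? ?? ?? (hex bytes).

  after D0: wrote 4B at 0x11 = d430df3a
  after D1: wrote 2B at 0x06 = 540a
  after D2: wrote 2B at 0x1f = e4ee
  after D3: wrote 8B at 0x05 = 32b431d7e4ee24d6
  after D4: wrote 4B at 0x1c = faaa16ba
  after D5: wrote 2B at 0x08 = 32fa
query mem[0x0c]=0xd6, mem[0x0a]=0xee, mem[0x05]=0x32

MEM[0x0c,0x0a,0x05] = d6 ee 32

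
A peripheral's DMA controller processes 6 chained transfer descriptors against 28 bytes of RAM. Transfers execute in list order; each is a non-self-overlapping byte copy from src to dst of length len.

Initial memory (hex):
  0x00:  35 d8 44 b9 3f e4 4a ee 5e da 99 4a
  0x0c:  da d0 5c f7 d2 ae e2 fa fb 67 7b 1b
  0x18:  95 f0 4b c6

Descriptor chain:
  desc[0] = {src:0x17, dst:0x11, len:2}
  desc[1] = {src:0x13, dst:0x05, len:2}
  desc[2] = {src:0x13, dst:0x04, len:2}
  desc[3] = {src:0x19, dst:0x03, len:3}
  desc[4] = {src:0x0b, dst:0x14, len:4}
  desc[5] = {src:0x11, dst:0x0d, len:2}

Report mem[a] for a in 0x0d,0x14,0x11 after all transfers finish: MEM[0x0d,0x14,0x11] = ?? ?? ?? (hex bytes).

D0: mem[0x11..0x12] <- [1b 95]
D1: mem[0x05..0x06] <- [fa fb]
D2: mem[0x04..0x05] <- [fa fb]
D3: mem[0x03..0x05] <- [f0 4b c6]
D4: mem[0x14..0x17] <- [4a da d0 5c]
D5: mem[0x0d..0x0e] <- [1b 95]
query mem[0x0d]=0x1b, mem[0x14]=0x4a, mem[0x11]=0x1b

MEM[0x0d,0x14,0x11] = 1b 4a 1b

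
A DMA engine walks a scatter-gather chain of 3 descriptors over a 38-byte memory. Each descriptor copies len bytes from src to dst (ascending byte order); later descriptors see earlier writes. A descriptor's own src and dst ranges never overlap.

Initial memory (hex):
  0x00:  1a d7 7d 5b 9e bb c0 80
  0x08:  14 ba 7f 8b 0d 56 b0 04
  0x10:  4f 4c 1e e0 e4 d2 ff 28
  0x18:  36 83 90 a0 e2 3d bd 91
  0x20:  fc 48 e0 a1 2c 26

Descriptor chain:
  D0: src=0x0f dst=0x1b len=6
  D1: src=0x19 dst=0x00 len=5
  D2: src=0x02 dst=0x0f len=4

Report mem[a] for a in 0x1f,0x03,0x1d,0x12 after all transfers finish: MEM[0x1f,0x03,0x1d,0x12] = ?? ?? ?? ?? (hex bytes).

MEM[0x1f,0x03,0x1d,0x12] = e0 4f 4c bb

[0] 0x0f->0x1b len=6 : 04 4f 4c 1e e0 e4
[1] 0x19->0x00 len=5 : 83 90 04 4f 4c
[2] 0x02->0x0f len=4 : 04 4f 4c bb
query mem[0x1f]=0xe0, mem[0x03]=0x4f, mem[0x1d]=0x4c, mem[0x12]=0xbb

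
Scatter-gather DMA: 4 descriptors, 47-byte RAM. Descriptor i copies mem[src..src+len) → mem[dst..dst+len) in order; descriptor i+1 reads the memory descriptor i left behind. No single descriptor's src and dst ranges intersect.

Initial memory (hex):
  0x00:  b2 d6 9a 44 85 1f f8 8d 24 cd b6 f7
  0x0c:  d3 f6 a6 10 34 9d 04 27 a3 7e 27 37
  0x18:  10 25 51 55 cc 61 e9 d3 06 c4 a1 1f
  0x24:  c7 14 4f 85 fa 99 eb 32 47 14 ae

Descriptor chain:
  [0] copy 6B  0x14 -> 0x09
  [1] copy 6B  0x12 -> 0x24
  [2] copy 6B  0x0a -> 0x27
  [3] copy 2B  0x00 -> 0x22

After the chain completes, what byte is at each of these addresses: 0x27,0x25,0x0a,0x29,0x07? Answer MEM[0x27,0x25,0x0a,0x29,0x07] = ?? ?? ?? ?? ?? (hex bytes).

MEM[0x27,0x25,0x0a,0x29,0x07] = 7e 27 7e 37 8d

  after D0: wrote 6B at 0x09 = a37e27371025
  after D1: wrote 6B at 0x24 = 0427a37e2737
  after D2: wrote 6B at 0x27 = 7e2737102510
  after D3: wrote 2B at 0x22 = b2d6
query mem[0x27]=0x7e, mem[0x25]=0x27, mem[0x0a]=0x7e, mem[0x29]=0x37, mem[0x07]=0x8d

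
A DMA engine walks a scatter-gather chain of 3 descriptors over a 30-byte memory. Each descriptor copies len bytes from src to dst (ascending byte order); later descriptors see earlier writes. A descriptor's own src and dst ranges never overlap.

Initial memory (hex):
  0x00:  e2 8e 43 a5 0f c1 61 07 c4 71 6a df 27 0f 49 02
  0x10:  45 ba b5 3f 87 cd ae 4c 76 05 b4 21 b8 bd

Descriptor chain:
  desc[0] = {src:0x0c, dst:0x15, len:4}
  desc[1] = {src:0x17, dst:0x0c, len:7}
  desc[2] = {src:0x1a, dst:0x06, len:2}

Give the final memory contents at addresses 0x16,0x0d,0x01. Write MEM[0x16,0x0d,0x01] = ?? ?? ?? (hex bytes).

  after D0: wrote 4B at 0x15 = 270f4902
  after D1: wrote 7B at 0x0c = 490205b421b8bd
  after D2: wrote 2B at 0x06 = b421
query mem[0x16]=0x0f, mem[0x0d]=0x02, mem[0x01]=0x8e

MEM[0x16,0x0d,0x01] = 0f 02 8e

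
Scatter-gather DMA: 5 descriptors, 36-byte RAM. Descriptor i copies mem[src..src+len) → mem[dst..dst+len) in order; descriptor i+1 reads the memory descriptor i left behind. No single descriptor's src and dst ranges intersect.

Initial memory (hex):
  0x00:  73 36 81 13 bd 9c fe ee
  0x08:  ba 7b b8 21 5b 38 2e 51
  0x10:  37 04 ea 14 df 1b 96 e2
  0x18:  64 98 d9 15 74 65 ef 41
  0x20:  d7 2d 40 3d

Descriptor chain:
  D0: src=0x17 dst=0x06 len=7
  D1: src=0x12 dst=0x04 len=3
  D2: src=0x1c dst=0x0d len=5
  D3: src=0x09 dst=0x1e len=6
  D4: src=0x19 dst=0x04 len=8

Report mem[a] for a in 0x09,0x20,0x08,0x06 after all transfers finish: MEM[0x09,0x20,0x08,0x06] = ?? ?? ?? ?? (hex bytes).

MEM[0x09,0x20,0x08,0x06] = d9 74 65 15

D0: mem[0x06..0x0c] <- [e2 64 98 d9 15 74 65]
D1: mem[0x04..0x06] <- [ea 14 df]
D2: mem[0x0d..0x11] <- [74 65 ef 41 d7]
D3: mem[0x1e..0x23] <- [d9 15 74 65 74 65]
D4: mem[0x04..0x0b] <- [98 d9 15 74 65 d9 15 74]
query mem[0x09]=0xd9, mem[0x20]=0x74, mem[0x08]=0x65, mem[0x06]=0x15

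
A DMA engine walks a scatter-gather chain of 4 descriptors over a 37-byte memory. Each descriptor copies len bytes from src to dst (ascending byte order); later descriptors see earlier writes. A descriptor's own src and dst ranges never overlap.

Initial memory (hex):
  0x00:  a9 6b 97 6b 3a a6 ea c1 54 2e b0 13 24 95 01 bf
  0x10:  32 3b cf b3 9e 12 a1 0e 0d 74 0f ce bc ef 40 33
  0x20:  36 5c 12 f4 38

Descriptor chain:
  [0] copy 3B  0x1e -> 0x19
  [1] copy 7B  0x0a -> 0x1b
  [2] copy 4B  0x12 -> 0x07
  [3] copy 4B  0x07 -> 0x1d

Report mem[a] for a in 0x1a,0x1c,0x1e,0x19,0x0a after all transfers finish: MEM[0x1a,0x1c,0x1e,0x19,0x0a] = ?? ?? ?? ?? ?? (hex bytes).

MEM[0x1a,0x1c,0x1e,0x19,0x0a] = 33 13 b3 40 12

  after D0: wrote 3B at 0x19 = 403336
  after D1: wrote 7B at 0x1b = b013249501bf32
  after D2: wrote 4B at 0x07 = cfb39e12
  after D3: wrote 4B at 0x1d = cfb39e12
query mem[0x1a]=0x33, mem[0x1c]=0x13, mem[0x1e]=0xb3, mem[0x19]=0x40, mem[0x0a]=0x12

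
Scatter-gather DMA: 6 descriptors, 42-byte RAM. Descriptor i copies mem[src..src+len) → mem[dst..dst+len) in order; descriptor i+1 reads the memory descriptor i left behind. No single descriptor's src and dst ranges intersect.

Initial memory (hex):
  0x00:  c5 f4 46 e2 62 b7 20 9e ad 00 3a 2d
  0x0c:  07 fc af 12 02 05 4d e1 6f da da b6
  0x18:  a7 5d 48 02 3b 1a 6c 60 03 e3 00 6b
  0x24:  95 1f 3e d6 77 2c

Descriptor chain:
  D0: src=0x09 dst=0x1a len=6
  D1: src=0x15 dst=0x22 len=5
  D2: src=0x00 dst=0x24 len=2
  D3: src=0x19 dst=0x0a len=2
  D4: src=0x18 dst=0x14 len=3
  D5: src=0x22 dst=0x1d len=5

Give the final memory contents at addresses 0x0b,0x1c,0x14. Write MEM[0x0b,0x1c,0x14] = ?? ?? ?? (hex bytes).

  after D0: wrote 6B at 0x1a = 003a2d07fcaf
  after D1: wrote 5B at 0x22 = dadab6a75d
  after D2: wrote 2B at 0x24 = c5f4
  after D3: wrote 2B at 0x0a = 5d00
  after D4: wrote 3B at 0x14 = a75d00
  after D5: wrote 5B at 0x1d = dadac5f45d
query mem[0x0b]=0x00, mem[0x1c]=0x2d, mem[0x14]=0xa7

MEM[0x0b,0x1c,0x14] = 00 2d a7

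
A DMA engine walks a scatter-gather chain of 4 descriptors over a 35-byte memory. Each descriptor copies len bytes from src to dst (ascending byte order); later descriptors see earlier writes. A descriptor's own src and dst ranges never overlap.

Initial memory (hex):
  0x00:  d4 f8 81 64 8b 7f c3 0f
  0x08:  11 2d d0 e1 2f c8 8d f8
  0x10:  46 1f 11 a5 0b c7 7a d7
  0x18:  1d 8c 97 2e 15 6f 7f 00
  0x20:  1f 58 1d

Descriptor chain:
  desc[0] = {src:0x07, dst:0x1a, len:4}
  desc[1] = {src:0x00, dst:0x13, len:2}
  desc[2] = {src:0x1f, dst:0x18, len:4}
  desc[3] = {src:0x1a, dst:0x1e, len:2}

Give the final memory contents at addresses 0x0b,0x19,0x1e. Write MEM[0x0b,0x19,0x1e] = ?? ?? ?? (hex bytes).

MEM[0x0b,0x19,0x1e] = e1 1f 58

#0 dst[0x1a+4] := {0x0f,0x11,0x2d,0xd0}
#1 dst[0x13+2] := {0xd4,0xf8}
#2 dst[0x18+4] := {0x00,0x1f,0x58,0x1d}
#3 dst[0x1e+2] := {0x58,0x1d}
query mem[0x0b]=0xe1, mem[0x19]=0x1f, mem[0x1e]=0x58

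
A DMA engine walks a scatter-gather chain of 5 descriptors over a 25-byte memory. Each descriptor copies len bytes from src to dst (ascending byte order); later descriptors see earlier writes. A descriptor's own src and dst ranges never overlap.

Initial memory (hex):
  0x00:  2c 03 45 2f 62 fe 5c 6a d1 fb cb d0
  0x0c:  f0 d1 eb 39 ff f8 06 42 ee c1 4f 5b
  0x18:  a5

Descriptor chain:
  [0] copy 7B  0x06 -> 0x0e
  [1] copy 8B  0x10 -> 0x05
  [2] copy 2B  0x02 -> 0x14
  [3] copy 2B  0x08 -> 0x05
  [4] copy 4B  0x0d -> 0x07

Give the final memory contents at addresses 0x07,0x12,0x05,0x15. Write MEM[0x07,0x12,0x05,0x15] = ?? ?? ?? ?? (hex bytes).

  after D0: wrote 7B at 0x0e = 5c6ad1fbcbd0f0
  after D1: wrote 8B at 0x05 = d1fbcbd0f0c14f5b
  after D2: wrote 2B at 0x14 = 452f
  after D3: wrote 2B at 0x05 = d0f0
  after D4: wrote 4B at 0x07 = d15c6ad1
query mem[0x07]=0xd1, mem[0x12]=0xcb, mem[0x05]=0xd0, mem[0x15]=0x2f

MEM[0x07,0x12,0x05,0x15] = d1 cb d0 2f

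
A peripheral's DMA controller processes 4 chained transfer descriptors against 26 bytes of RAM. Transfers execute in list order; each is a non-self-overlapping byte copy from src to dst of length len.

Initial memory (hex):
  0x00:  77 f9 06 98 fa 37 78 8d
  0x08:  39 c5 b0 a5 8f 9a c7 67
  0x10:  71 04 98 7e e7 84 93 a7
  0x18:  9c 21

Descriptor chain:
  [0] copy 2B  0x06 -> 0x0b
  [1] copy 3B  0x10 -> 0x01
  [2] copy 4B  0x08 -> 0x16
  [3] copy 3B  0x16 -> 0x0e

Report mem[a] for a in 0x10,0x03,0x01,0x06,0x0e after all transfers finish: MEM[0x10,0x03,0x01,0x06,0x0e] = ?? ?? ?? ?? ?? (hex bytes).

MEM[0x10,0x03,0x01,0x06,0x0e] = b0 98 71 78 39

#0 dst[0x0b+2] := {0x78,0x8d}
#1 dst[0x01+3] := {0x71,0x04,0x98}
#2 dst[0x16+4] := {0x39,0xc5,0xb0,0x78}
#3 dst[0x0e+3] := {0x39,0xc5,0xb0}
query mem[0x10]=0xb0, mem[0x03]=0x98, mem[0x01]=0x71, mem[0x06]=0x78, mem[0x0e]=0x39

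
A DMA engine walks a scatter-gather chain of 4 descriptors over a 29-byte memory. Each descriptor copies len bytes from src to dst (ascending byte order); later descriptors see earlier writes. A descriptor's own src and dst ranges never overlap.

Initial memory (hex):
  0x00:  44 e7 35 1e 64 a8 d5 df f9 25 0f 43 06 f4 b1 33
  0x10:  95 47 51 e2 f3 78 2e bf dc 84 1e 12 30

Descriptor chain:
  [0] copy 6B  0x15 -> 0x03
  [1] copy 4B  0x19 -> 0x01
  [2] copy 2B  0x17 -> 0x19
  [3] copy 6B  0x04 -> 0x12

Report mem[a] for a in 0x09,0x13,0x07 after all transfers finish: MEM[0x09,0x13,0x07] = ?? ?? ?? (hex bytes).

  after D0: wrote 6B at 0x03 = 782ebfdc841e
  after D1: wrote 4B at 0x01 = 841e1230
  after D2: wrote 2B at 0x19 = bfdc
  after D3: wrote 6B at 0x12 = 30bfdc841e25
query mem[0x09]=0x25, mem[0x13]=0xbf, mem[0x07]=0x84

MEM[0x09,0x13,0x07] = 25 bf 84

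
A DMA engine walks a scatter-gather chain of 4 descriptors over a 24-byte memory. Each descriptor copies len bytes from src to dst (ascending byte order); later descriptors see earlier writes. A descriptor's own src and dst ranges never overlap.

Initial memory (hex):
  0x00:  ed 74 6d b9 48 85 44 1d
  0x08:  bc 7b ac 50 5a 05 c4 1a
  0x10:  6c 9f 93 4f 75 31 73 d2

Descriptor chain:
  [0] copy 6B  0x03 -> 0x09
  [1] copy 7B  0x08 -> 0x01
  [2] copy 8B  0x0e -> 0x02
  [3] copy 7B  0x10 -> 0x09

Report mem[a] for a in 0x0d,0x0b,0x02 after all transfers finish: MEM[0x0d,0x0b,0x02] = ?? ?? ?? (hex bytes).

#0 dst[0x09+6] := {0xb9,0x48,0x85,0x44,0x1d,0xbc}
#1 dst[0x01+7] := {0xbc,0xb9,0x48,0x85,0x44,0x1d,0xbc}
#2 dst[0x02+8] := {0xbc,0x1a,0x6c,0x9f,0x93,0x4f,0x75,0x31}
#3 dst[0x09+7] := {0x6c,0x9f,0x93,0x4f,0x75,0x31,0x73}
query mem[0x0d]=0x75, mem[0x0b]=0x93, mem[0x02]=0xbc

MEM[0x0d,0x0b,0x02] = 75 93 bc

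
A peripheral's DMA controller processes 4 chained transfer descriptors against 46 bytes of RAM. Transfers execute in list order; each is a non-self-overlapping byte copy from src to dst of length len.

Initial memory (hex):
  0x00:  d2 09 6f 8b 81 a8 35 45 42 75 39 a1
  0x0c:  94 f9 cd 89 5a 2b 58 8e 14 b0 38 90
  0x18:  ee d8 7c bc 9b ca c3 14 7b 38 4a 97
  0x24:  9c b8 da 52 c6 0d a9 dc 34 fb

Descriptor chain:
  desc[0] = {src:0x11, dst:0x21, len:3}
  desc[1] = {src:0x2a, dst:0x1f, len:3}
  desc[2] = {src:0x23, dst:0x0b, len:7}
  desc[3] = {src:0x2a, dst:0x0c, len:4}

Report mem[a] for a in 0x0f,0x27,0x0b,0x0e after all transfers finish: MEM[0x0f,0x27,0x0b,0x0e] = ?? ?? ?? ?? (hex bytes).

  after D0: wrote 3B at 0x21 = 2b588e
  after D1: wrote 3B at 0x1f = a9dc34
  after D2: wrote 7B at 0x0b = 8e9cb8da52c60d
  after D3: wrote 4B at 0x0c = a9dc34fb
query mem[0x0f]=0xfb, mem[0x27]=0x52, mem[0x0b]=0x8e, mem[0x0e]=0x34

MEM[0x0f,0x27,0x0b,0x0e] = fb 52 8e 34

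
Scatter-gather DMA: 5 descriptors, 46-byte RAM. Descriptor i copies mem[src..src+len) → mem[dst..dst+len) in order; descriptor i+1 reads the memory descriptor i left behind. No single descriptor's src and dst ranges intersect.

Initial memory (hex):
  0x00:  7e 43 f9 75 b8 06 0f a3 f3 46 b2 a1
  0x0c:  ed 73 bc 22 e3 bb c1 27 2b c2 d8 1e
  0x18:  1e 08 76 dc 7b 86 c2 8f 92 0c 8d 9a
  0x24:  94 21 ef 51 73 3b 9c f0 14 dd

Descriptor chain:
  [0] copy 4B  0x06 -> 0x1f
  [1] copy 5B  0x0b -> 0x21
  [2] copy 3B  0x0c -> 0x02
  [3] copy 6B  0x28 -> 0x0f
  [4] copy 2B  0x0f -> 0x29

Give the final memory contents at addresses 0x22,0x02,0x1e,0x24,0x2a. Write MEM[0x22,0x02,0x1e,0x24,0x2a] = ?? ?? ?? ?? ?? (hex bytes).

D0: mem[0x1f..0x22] <- [0f a3 f3 46]
D1: mem[0x21..0x25] <- [a1 ed 73 bc 22]
D2: mem[0x02..0x04] <- [ed 73 bc]
D3: mem[0x0f..0x14] <- [73 3b 9c f0 14 dd]
D4: mem[0x29..0x2a] <- [73 3b]
query mem[0x22]=0xed, mem[0x02]=0xed, mem[0x1e]=0xc2, mem[0x24]=0xbc, mem[0x2a]=0x3b

MEM[0x22,0x02,0x1e,0x24,0x2a] = ed ed c2 bc 3b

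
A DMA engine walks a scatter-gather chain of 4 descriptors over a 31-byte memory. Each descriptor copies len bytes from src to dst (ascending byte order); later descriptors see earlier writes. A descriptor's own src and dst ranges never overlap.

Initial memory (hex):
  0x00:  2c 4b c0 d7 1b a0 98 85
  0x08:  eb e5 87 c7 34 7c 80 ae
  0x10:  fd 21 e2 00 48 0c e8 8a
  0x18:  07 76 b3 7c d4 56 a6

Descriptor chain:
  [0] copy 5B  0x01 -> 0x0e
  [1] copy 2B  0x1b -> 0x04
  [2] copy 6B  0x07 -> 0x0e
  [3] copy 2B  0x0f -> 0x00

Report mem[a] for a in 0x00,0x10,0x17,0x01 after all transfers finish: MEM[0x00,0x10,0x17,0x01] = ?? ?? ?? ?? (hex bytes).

MEM[0x00,0x10,0x17,0x01] = eb e5 8a e5

D0: mem[0x0e..0x12] <- [4b c0 d7 1b a0]
D1: mem[0x04..0x05] <- [7c d4]
D2: mem[0x0e..0x13] <- [85 eb e5 87 c7 34]
D3: mem[0x00..0x01] <- [eb e5]
query mem[0x00]=0xeb, mem[0x10]=0xe5, mem[0x17]=0x8a, mem[0x01]=0xe5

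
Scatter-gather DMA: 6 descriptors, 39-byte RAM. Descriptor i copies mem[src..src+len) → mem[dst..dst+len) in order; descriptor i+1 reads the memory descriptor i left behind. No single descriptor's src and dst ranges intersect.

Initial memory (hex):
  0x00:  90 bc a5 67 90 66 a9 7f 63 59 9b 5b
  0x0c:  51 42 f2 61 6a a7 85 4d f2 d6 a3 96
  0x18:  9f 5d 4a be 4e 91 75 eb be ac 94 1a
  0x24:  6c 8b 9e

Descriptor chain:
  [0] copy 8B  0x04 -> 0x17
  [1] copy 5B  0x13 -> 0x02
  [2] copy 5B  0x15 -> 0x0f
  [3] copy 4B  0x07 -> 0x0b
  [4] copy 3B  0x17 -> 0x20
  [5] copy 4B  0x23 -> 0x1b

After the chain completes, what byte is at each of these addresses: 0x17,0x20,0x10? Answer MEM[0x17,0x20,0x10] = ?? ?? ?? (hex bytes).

MEM[0x17,0x20,0x10] = 90 90 a3

[0] 0x04->0x17 len=8 : 90 66 a9 7f 63 59 9b 5b
[1] 0x13->0x02 len=5 : 4d f2 d6 a3 90
[2] 0x15->0x0f len=5 : d6 a3 90 66 a9
[3] 0x07->0x0b len=4 : 7f 63 59 9b
[4] 0x17->0x20 len=3 : 90 66 a9
[5] 0x23->0x1b len=4 : 1a 6c 8b 9e
query mem[0x17]=0x90, mem[0x20]=0x90, mem[0x10]=0xa3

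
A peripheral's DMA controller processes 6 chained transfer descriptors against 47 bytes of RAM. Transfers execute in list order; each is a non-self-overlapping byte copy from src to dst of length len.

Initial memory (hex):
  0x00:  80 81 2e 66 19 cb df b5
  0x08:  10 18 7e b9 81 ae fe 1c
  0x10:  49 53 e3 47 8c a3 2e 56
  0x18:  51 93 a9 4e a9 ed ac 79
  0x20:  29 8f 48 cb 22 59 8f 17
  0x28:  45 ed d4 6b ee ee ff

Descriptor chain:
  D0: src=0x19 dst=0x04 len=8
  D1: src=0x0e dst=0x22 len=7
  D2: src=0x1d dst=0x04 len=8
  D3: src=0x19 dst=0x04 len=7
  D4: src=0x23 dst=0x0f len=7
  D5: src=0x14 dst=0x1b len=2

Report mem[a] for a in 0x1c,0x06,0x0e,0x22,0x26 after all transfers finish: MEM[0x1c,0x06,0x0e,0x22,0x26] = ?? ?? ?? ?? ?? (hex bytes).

MEM[0x1c,0x06,0x0e,0x22,0x26] = ed 4e fe fe e3

D0: mem[0x04..0x0b] <- [93 a9 4e a9 ed ac 79 29]
D1: mem[0x22..0x28] <- [fe 1c 49 53 e3 47 8c]
D2: mem[0x04..0x0b] <- [ed ac 79 29 8f fe 1c 49]
D3: mem[0x04..0x0a] <- [93 a9 4e a9 ed ac 79]
D4: mem[0x0f..0x15] <- [1c 49 53 e3 47 8c ed]
D5: mem[0x1b..0x1c] <- [8c ed]
query mem[0x1c]=0xed, mem[0x06]=0x4e, mem[0x0e]=0xfe, mem[0x22]=0xfe, mem[0x26]=0xe3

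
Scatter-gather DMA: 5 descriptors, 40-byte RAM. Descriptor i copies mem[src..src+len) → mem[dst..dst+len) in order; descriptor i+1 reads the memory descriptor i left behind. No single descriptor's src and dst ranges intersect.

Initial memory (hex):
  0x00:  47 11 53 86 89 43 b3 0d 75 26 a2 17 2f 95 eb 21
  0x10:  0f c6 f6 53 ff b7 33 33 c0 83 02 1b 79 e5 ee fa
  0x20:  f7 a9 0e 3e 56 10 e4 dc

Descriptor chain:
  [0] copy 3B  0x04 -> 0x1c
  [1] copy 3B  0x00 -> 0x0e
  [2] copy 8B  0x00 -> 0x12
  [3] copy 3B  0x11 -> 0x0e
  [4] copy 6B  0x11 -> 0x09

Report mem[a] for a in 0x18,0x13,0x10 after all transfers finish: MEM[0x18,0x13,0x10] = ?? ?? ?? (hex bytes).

MEM[0x18,0x13,0x10] = b3 11 11

#0 dst[0x1c+3] := {0x89,0x43,0xb3}
#1 dst[0x0e+3] := {0x47,0x11,0x53}
#2 dst[0x12+8] := {0x47,0x11,0x53,0x86,0x89,0x43,0xb3,0x0d}
#3 dst[0x0e+3] := {0xc6,0x47,0x11}
#4 dst[0x09+6] := {0xc6,0x47,0x11,0x53,0x86,0x89}
query mem[0x18]=0xb3, mem[0x13]=0x11, mem[0x10]=0x11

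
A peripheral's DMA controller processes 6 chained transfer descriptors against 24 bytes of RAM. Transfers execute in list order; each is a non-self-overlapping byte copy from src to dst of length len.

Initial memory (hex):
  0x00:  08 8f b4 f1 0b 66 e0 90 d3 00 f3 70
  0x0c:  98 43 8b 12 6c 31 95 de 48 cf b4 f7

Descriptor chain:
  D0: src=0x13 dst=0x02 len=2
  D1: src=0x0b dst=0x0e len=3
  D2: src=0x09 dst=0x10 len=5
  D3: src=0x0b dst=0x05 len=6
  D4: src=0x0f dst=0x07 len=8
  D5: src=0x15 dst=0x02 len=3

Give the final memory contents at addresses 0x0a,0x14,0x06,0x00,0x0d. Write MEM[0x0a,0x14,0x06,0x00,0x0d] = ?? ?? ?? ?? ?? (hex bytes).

MEM[0x0a,0x14,0x06,0x00,0x0d] = 70 43 98 08 cf

D0: mem[0x02..0x03] <- [de 48]
D1: mem[0x0e..0x10] <- [70 98 43]
D2: mem[0x10..0x14] <- [00 f3 70 98 43]
D3: mem[0x05..0x0a] <- [70 98 43 70 98 00]
D4: mem[0x07..0x0e] <- [98 00 f3 70 98 43 cf b4]
D5: mem[0x02..0x04] <- [cf b4 f7]
query mem[0x0a]=0x70, mem[0x14]=0x43, mem[0x06]=0x98, mem[0x00]=0x08, mem[0x0d]=0xcf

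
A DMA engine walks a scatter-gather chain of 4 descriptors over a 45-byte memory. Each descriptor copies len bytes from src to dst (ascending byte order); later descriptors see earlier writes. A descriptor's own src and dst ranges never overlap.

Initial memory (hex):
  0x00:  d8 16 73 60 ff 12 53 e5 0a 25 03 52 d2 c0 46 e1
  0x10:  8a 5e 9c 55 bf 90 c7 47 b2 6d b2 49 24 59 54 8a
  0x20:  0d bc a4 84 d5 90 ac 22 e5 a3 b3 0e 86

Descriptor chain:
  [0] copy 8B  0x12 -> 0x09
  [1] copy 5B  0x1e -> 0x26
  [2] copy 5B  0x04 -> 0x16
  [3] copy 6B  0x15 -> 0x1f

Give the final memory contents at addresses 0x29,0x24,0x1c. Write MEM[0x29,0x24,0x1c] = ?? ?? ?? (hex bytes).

MEM[0x29,0x24,0x1c] = bc 0a 24

[0] 0x12->0x09 len=8 : 9c 55 bf 90 c7 47 b2 6d
[1] 0x1e->0x26 len=5 : 54 8a 0d bc a4
[2] 0x04->0x16 len=5 : ff 12 53 e5 0a
[3] 0x15->0x1f len=6 : 90 ff 12 53 e5 0a
query mem[0x29]=0xbc, mem[0x24]=0x0a, mem[0x1c]=0x24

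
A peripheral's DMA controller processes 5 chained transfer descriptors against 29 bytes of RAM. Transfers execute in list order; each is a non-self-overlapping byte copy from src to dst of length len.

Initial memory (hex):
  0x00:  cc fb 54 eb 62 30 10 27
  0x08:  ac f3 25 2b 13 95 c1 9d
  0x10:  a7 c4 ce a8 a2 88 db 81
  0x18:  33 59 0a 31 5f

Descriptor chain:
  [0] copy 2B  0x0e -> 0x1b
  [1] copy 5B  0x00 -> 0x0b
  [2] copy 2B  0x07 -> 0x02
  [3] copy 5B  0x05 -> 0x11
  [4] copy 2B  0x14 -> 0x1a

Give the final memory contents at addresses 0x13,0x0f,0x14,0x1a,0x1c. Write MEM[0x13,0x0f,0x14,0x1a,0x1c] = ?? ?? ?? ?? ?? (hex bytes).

MEM[0x13,0x0f,0x14,0x1a,0x1c] = 27 62 ac ac 9d

D0: mem[0x1b..0x1c] <- [c1 9d]
D1: mem[0x0b..0x0f] <- [cc fb 54 eb 62]
D2: mem[0x02..0x03] <- [27 ac]
D3: mem[0x11..0x15] <- [30 10 27 ac f3]
D4: mem[0x1a..0x1b] <- [ac f3]
query mem[0x13]=0x27, mem[0x0f]=0x62, mem[0x14]=0xac, mem[0x1a]=0xac, mem[0x1c]=0x9d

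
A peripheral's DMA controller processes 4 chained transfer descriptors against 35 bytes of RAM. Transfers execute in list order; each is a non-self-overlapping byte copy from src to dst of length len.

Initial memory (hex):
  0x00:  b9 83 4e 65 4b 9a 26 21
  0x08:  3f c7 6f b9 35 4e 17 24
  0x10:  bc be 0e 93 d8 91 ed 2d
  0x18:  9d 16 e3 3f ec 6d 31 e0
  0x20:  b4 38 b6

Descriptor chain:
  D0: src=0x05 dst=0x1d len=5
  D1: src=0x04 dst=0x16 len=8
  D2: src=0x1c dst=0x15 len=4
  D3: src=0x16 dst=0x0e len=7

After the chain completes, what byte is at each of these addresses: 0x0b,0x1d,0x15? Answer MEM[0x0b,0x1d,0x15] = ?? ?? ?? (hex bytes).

  after D0: wrote 5B at 0x1d = 9a26213fc7
  after D1: wrote 8B at 0x16 = 4b9a26213fc76fb9
  after D2: wrote 4B at 0x15 = 6fb92621
  after D3: wrote 7B at 0x0e = b92621213fc76f
query mem[0x0b]=0xb9, mem[0x1d]=0xb9, mem[0x15]=0x6f

MEM[0x0b,0x1d,0x15] = b9 b9 6f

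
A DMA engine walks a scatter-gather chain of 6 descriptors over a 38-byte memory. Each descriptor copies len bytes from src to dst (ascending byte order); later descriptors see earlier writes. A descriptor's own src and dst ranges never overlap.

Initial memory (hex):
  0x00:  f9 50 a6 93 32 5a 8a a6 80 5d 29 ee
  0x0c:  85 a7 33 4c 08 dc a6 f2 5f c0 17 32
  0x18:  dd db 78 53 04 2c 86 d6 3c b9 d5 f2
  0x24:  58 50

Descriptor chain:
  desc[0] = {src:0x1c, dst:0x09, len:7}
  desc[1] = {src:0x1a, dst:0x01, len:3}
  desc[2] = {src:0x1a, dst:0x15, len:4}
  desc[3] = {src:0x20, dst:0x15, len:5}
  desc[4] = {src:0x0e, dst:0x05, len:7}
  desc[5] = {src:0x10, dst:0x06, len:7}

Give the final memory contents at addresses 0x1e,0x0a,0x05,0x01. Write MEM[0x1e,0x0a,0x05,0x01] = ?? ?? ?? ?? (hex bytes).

#0 dst[0x09+7] := {0x04,0x2c,0x86,0xd6,0x3c,0xb9,0xd5}
#1 dst[0x01+3] := {0x78,0x53,0x04}
#2 dst[0x15+4] := {0x78,0x53,0x04,0x2c}
#3 dst[0x15+5] := {0x3c,0xb9,0xd5,0xf2,0x58}
#4 dst[0x05+7] := {0xb9,0xd5,0x08,0xdc,0xa6,0xf2,0x5f}
#5 dst[0x06+7] := {0x08,0xdc,0xa6,0xf2,0x5f,0x3c,0xb9}
query mem[0x1e]=0x86, mem[0x0a]=0x5f, mem[0x05]=0xb9, mem[0x01]=0x78

MEM[0x1e,0x0a,0x05,0x01] = 86 5f b9 78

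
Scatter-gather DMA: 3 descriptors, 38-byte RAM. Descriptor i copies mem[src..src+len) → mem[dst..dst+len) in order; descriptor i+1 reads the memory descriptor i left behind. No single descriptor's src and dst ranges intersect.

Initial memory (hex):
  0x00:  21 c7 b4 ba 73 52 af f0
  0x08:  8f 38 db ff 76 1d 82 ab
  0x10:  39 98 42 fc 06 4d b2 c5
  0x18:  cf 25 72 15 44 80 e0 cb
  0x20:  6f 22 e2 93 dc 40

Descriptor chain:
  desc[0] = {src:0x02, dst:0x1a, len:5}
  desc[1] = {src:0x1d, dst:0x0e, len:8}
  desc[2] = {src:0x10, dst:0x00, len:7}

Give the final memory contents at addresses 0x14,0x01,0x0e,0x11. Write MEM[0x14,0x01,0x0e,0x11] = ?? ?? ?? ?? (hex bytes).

MEM[0x14,0x01,0x0e,0x11] = 93 6f 52 6f

[0] 0x02->0x1a len=5 : b4 ba 73 52 af
[1] 0x1d->0x0e len=8 : 52 af cb 6f 22 e2 93 dc
[2] 0x10->0x00 len=7 : cb 6f 22 e2 93 dc b2
query mem[0x14]=0x93, mem[0x01]=0x6f, mem[0x0e]=0x52, mem[0x11]=0x6f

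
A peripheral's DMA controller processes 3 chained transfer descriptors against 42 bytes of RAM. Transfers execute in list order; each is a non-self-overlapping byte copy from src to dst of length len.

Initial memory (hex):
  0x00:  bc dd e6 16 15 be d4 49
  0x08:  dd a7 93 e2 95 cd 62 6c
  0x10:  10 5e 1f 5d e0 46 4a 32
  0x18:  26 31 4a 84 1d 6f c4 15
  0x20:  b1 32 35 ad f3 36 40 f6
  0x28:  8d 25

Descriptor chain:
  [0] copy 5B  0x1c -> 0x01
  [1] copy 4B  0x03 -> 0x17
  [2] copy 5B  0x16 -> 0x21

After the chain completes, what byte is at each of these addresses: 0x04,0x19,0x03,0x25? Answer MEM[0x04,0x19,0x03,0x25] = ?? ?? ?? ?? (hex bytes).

  after D0: wrote 5B at 0x01 = 1d6fc415b1
  after D1: wrote 4B at 0x17 = c415b1d4
  after D2: wrote 5B at 0x21 = 4ac415b1d4
query mem[0x04]=0x15, mem[0x19]=0xb1, mem[0x03]=0xc4, mem[0x25]=0xd4

MEM[0x04,0x19,0x03,0x25] = 15 b1 c4 d4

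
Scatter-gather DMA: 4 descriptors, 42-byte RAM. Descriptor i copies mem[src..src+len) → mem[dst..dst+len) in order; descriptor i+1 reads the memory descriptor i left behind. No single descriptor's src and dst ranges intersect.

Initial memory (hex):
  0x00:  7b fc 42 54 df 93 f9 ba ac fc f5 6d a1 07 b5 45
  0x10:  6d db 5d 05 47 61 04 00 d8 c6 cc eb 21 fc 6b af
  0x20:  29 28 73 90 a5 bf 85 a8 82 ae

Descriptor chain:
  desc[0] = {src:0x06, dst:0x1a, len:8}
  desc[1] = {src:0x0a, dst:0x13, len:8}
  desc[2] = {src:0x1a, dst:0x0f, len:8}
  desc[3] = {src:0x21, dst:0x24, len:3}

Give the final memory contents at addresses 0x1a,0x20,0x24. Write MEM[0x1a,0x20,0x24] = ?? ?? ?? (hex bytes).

D0: mem[0x1a..0x21] <- [f9 ba ac fc f5 6d a1 07]
D1: mem[0x13..0x1a] <- [f5 6d a1 07 b5 45 6d db]
D2: mem[0x0f..0x16] <- [db ba ac fc f5 6d a1 07]
D3: mem[0x24..0x26] <- [07 73 90]
query mem[0x1a]=0xdb, mem[0x20]=0xa1, mem[0x24]=0x07

MEM[0x1a,0x20,0x24] = db a1 07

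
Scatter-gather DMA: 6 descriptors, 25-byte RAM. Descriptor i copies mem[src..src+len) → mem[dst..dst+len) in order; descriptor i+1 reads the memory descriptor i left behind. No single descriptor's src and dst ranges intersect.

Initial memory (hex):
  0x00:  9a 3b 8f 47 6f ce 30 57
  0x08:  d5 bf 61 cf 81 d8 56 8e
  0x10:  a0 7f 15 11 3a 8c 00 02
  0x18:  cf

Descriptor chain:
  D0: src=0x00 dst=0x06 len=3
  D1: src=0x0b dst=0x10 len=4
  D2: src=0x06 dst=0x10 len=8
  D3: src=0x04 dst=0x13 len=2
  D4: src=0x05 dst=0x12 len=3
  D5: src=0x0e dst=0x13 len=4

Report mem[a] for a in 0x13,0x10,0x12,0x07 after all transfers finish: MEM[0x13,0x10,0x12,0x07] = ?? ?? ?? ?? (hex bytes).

MEM[0x13,0x10,0x12,0x07] = 56 9a ce 3b

  after D0: wrote 3B at 0x06 = 9a3b8f
  after D1: wrote 4B at 0x10 = cf81d856
  after D2: wrote 8B at 0x10 = 9a3b8fbf61cf81d8
  after D3: wrote 2B at 0x13 = 6fce
  after D4: wrote 3B at 0x12 = ce9a3b
  after D5: wrote 4B at 0x13 = 568e9a3b
query mem[0x13]=0x56, mem[0x10]=0x9a, mem[0x12]=0xce, mem[0x07]=0x3b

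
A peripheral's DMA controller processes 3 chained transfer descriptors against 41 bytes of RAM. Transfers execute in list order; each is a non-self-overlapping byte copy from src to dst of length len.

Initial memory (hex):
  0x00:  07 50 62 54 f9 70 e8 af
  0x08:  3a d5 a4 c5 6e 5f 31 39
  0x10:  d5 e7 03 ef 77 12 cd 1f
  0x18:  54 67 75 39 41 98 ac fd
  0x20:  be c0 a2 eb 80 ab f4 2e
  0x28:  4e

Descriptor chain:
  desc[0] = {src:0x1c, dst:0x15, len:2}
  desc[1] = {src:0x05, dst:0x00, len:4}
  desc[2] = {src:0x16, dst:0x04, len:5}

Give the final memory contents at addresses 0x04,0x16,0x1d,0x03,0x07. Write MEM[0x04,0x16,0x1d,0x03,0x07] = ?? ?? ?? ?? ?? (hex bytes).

#0 dst[0x15+2] := {0x41,0x98}
#1 dst[0x00+4] := {0x70,0xe8,0xaf,0x3a}
#2 dst[0x04+5] := {0x98,0x1f,0x54,0x67,0x75}
query mem[0x04]=0x98, mem[0x16]=0x98, mem[0x1d]=0x98, mem[0x03]=0x3a, mem[0x07]=0x67

MEM[0x04,0x16,0x1d,0x03,0x07] = 98 98 98 3a 67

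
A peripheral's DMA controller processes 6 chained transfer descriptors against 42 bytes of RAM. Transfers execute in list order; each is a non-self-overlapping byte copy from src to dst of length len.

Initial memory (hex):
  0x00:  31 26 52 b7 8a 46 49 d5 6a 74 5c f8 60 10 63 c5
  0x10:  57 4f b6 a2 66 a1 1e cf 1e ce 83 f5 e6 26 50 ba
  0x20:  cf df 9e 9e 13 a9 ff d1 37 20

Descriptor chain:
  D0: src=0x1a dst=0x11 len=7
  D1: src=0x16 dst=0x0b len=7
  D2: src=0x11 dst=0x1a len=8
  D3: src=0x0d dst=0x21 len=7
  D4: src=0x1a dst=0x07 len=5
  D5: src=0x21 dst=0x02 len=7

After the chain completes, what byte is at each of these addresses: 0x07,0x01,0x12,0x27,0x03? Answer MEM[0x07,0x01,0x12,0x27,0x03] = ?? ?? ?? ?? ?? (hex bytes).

#0 dst[0x11+7] := {0x83,0xf5,0xe6,0x26,0x50,0xba,0xcf}
#1 dst[0x0b+7] := {0xba,0xcf,0x1e,0xce,0x83,0xf5,0xe6}
#2 dst[0x1a+8] := {0xe6,0xf5,0xe6,0x26,0x50,0xba,0xcf,0x1e}
#3 dst[0x21+7] := {0x1e,0xce,0x83,0xf5,0xe6,0xf5,0xe6}
#4 dst[0x07+5] := {0xe6,0xf5,0xe6,0x26,0x50}
#5 dst[0x02+7] := {0x1e,0xce,0x83,0xf5,0xe6,0xf5,0xe6}
query mem[0x07]=0xf5, mem[0x01]=0x26, mem[0x12]=0xf5, mem[0x27]=0xe6, mem[0x03]=0xce

MEM[0x07,0x01,0x12,0x27,0x03] = f5 26 f5 e6 ce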